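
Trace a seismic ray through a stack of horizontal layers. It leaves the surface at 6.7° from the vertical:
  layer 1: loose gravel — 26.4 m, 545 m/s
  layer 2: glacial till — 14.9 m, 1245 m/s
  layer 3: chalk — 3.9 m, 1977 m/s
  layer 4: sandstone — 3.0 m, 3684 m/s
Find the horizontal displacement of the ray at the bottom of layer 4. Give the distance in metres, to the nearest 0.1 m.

12.9 m

p = sin θ₁/V₁ = sin 6.7°/545 = 2.1407e-04 s/m is conserved through the stack.
Layer 1: θ = 6.70°; offset = 26.4·tan 6.70° = 3.101 m.
Layer 2: sin θ = p·1245 = 0.2665 → θ = 15.46°; offset = 14.9·tan 15.46° = 4.120 m.
Layer 3: sin θ = p·1977 = 0.4232 → θ = 25.04°; offset = 3.9·tan 25.04° = 1.822 m.
Layer 4: sin θ = p·3684 = 0.7887 → θ = 52.06°; offset = 3.0·tan 52.06° = 3.848 m.
Summing the layer offsets gives 12.891 m.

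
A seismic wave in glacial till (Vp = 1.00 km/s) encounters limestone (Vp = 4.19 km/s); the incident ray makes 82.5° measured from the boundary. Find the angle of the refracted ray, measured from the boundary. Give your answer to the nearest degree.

57°

Convert to the normal: θ₁ = 90° − 82.5° = 7.5°.
sin θ₁/V₁ = sin θ₂/V₂ ⇒ sin θ₂ = 4.19·sin 7.5°/1.00 = 4.19·0.1305/1.00 = 0.5469.
θ₂ = arcsin 0.5469 = 33.15° from the normal.
From the interface: 90° − 33.15° = 56.85°.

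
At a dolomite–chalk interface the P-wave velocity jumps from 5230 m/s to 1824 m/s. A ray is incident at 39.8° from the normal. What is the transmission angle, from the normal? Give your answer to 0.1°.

Snell's law: sin θ₂ = (V₂/V₁)·sin θ₁ = (1824/5230)·sin 39.8° = 0.2232.
θ₂ = sin⁻¹(0.2232) = 12.90° (from vertical).

12.9°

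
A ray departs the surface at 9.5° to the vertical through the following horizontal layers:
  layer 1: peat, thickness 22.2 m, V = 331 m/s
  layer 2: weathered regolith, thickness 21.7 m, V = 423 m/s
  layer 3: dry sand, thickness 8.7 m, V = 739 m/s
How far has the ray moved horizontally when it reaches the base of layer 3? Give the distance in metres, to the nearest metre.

12 m

p = sin θ₁/V₁ = sin 9.5°/331 = 4.9863e-04 s/m is conserved through the stack.
Layer 1: θ = 9.50°; offset = 22.2·tan 9.50° = 3.715 m.
Layer 2: sin θ = p·423 = 0.2109 → θ = 12.18°; offset = 21.7·tan 12.18° = 4.682 m.
Layer 3: sin θ = p·739 = 0.3685 → θ = 21.62°; offset = 8.7·tan 21.62° = 3.449 m.
Σ offsets = 11.846 m.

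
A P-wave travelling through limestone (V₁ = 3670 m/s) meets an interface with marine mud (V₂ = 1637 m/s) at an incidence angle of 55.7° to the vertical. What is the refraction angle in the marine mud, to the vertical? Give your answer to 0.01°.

Snell's law: sin θ₂ = (V₂/V₁)·sin θ₁ = (1637/3670)·sin 55.7° = 0.3685.
θ₂ = arcsin 0.3685 = 21.62° from the normal.

21.62°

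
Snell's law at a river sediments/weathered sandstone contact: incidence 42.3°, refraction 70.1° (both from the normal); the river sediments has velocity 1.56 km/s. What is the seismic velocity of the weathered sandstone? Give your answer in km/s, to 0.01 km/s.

2.18 km/s

Snell's law: sin 42.3°/V₁ = sin 70.1°/V₂.
V₂ = V₁·sin 70.1°/sin 42.3° = 1.56 × 1.3971 = 2.18 km/s.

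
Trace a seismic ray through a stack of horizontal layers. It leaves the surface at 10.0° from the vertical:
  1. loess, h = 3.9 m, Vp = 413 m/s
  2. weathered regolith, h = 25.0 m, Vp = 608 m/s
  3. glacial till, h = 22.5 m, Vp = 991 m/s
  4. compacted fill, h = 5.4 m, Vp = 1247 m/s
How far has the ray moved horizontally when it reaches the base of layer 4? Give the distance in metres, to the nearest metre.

p = sin θ₁/V₁ = sin 10.0°/413 = 4.2046e-04 s/m is conserved through the stack.
Layer 1: θ = 10.00°; offset = 3.9·tan 10.00° = 0.688 m.
Layer 2: sin θ = p·608 = 0.2556 → θ = 14.81°; offset = 25.0·tan 14.81° = 6.611 m.
Layer 3: sin θ = p·991 = 0.4167 → θ = 24.62°; offset = 22.5·tan 24.62° = 10.313 m.
Layer 4: sin θ = p·1247 = 0.5243 → θ = 31.62°; offset = 5.4·tan 31.62° = 3.325 m.
Total horizontal offset = 20.936 m.

21 m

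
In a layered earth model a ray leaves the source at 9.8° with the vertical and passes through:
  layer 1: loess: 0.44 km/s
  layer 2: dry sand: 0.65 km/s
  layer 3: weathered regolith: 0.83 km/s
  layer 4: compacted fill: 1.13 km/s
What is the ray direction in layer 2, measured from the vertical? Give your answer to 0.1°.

14.6°

Ray parameter p = sin 9.8° / 0.44 = 3.8684e-01 s/km.
sin θ_2 = p·V_2 = 3.8684e-01 × 0.65 = 0.2514.
θ_2 = 14.56° from the vertical.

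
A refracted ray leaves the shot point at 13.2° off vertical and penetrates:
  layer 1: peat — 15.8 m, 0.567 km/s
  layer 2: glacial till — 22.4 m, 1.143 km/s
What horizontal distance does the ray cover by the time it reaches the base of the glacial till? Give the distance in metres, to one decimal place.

15.3 m

Ray parameter p = sin 13.2° / 0.567 km/s = 4.0274e-01 s/km.
Layer 1: θ = 13.20°; offset = 15.8·tan 13.20° = 3.706 m.
Layer 2: sin θ = p·1.143 = 0.4603 → θ = 27.41°; offset = 22.4·tan 27.41° = 11.615 m.
Summing the layer offsets gives 15.321 m.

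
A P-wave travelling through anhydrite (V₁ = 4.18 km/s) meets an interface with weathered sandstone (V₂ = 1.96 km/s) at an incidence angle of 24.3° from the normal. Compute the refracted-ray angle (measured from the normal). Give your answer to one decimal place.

Snell's law: sin θ₂ = (V₂/V₁)·sin θ₁ = (1.96/4.18)·sin 24.3° = 0.1930.
θ₂ = arcsin 0.1930 = 11.13° from the normal.

11.1°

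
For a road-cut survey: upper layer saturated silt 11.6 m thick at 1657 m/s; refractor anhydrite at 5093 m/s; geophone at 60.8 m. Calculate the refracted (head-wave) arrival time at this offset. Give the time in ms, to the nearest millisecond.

t = x/V₂ + 2h·√(V₂²−V₁²)/(V₁V₂).
√(V₂²−V₁²) = √(5093²−1657²) = 4815.9 m/s; delay term = 2·11.6·4815.9/(1657·5093) = 0.01324 s.
t = 60.8/5093 + 0.01324 = 0.02518 s.

25 ms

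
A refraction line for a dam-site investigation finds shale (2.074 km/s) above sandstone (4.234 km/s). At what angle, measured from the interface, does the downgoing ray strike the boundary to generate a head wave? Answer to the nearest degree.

At critical incidence the refracted ray runs along the interface (θ₂ = 90°), so sin θ_c = V₁/V₂.
θ_c = arcsin(2.074/4.234) = arcsin 0.4898 = 29.33°.
Measured from the interface: 90° − 29.33° = 60.67°.

61°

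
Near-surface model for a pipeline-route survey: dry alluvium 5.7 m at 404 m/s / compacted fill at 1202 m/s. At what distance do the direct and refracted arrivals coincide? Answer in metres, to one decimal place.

x_cross = 2h·√((V₂+V₁)/(V₂−V₁)).
(V₂+V₁)/(V₂−V₁) = (1202+404)/(1202−404) = 2.0125; √ = 1.4186.
x_cross = 2·5.7·1.4186 = 16.17 m.

16.2 m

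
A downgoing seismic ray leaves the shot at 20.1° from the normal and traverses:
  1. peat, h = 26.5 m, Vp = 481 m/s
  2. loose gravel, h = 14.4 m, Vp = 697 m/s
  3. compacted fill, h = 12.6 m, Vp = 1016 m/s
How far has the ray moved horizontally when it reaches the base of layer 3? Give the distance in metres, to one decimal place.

31.3 m

Ray parameter p = sin 20.1° / 481 m/s = 7.1447e-04 s/m.
Layer 1: θ = 20.10°; offset = 26.5·tan 20.10° = 9.698 m.
Layer 2: sin θ = p·697 = 0.4980 → θ = 29.87°; offset = 14.4·tan 29.87° = 8.269 m.
Layer 3: sin θ = p·1016 = 0.7259 → θ = 46.54°; offset = 12.6·tan 46.54° = 13.298 m.
Total horizontal offset = 31.265 m.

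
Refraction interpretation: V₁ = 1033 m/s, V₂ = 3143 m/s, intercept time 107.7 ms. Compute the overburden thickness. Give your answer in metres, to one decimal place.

h = tᵢ·V₁·V₂ / (2·√(V₂²−V₁²)).
√(V₂²−V₁²) = √(3143² − 1033²) = 2968.4 m/s.
h = 0.1077 s × 1033 × 3143 / (2 × 2968.4) = 58.90 m.

58.9 m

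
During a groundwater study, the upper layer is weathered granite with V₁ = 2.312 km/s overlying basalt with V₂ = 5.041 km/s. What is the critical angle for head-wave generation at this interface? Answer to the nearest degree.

At critical incidence the refracted ray runs along the interface (θ₂ = 90°), so sin θ_c = V₁/V₂.
θ_c = arcsin(2.312/5.041) = arcsin 0.4586 = 27.30°.

27°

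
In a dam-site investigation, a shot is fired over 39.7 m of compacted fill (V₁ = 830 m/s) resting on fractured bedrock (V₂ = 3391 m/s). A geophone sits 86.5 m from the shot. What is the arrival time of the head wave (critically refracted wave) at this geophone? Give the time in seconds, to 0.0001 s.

t = x/V₂ + 2h·√(V₂²−V₁²)/(V₁V₂).
√(V₂²−V₁²) = √(3391²−830²) = 3287.9 m/s; delay term = 2·39.7·3287.9/(830·3391) = 0.09275 s.
t = 86.5/3391 + 0.09275 = 0.11826 s.

0.1183 s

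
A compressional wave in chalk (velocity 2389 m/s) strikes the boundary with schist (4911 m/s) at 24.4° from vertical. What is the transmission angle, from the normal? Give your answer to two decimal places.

sin θ₁/V₁ = sin θ₂/V₂ ⇒ sin θ₂ = 4911·sin 24.4°/2389 = 4911·0.4131/2389 = 0.8492.
θ₂ = arcsin 0.8492 = 58.13° from the normal.

58.13°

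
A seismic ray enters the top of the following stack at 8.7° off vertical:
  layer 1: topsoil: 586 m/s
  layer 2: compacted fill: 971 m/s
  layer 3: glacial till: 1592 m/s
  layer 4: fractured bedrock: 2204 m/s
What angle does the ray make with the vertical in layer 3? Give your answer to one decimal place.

Snell's law across each interface conserves sin θ / V, so sin θ_3 = V_3·sin θ₁/V₁.
sin θ_3 = 1592 × sin 8.7° / 586 = 0.4109.
θ_3 = 24.26° from the vertical.

24.3°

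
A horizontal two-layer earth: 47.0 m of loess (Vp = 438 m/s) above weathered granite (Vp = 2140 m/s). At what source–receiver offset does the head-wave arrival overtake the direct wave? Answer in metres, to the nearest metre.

x_cross = 2h·√((V₂+V₁)/(V₂−V₁)).
(V₂+V₁)/(V₂−V₁) = (2140+438)/(2140−438) = 1.5147; √ = 1.2307.
x_cross = 2·47.0·1.2307 = 115.69 m.

116 m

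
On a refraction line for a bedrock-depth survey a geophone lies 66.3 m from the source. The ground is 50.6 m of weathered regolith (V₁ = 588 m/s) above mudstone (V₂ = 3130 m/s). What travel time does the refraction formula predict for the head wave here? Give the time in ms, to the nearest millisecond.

190 ms

t = x/V₂ + 2h·√(V₂²−V₁²)/(V₁V₂).
√(V₂²−V₁²) = √(3130²−588²) = 3074.3 m/s; delay term = 2·50.6·3074.3/(588·3130) = 0.16904 s.
t = 66.3/3130 + 0.16904 = 0.19023 s.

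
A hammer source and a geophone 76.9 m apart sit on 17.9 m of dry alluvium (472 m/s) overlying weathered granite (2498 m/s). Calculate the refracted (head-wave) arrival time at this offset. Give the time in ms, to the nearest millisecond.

105 ms

t = x/V₂ + 2h·√(V₂²−V₁²)/(V₁V₂).
√(V₂²−V₁²) = √(2498²−472²) = 2453.0 m/s; delay term = 2·17.9·2453.0/(472·2498) = 0.07448 s.
t = 76.9/2498 + 0.07448 = 0.10527 s.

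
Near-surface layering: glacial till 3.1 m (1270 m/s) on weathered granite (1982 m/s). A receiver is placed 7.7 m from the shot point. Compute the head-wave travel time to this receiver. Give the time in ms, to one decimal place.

θ_c = arcsin(V₁/V₂) = arcsin(1270/1982) = 39.85°, cos θ_c = 0.7677.
Intercept time tᵢ = 2h cos θ_c / V₁ = 2·3.1·0.7677/1270 = 0.00375 s.
t = x/V₂ + tᵢ = 7.7/1982 + 0.00375 = 0.00763 s.

7.6 ms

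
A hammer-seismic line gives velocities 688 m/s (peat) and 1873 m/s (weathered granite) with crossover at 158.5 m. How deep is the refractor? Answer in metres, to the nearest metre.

54 m

h = (x_cross/2)·√((V₂−V₁)/(V₂+V₁)).
(V₂−V₁)/(V₂+V₁) = (1873−688)/(1873+688) = 0.4627; √ = 0.6802.
h = (158.5/2)·0.6802 = 53.91 m.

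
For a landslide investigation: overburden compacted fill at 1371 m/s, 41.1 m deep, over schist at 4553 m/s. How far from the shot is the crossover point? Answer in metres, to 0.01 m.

θ_c = arcsin(1371/4553) = 17.52°, so cos θ_c = 0.9536 and tᵢ = 2h cos θ_c/V₁ = 0.0572 s.
At crossover x/V₁ = x/V₂ + tᵢ ⇒ x = tᵢ/(1/V₁ − 1/V₂) = 0.05717/(7.2939e-04 − 2.1964e-04) = 112.16 m.

112.16 m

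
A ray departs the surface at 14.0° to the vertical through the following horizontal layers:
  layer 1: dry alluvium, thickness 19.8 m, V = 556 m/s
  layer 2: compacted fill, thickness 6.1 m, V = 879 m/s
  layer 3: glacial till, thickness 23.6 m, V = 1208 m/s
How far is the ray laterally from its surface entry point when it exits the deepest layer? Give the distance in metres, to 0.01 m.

Apply Snell's law at each interface; in layer i the horizontal offset is hᵢ·tan θᵢ.
Layer 1: θ = 14.00°; offset = 19.8·tan 14.00° = 4.9367 m.
Layer 2: sin θ = 879·sin 14.0°/556 = 0.3825, θ = 22.49°; offset = 6.1·tan 22.49° = 2.5250 m.
Layer 3: sin θ = 1208·sin 14.0°/556 = 0.5256, θ = 31.71°; offset = 23.6·tan 31.71° = 14.5811 m.
Summing the layer offsets gives 22.0428 m.

22.04 m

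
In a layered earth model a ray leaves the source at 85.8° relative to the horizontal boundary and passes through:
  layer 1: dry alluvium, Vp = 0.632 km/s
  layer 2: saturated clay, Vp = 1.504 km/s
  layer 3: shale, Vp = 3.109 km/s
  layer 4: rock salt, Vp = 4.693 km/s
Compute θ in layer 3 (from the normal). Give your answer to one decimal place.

From the normal: θ₁ = 90° − 85.8° = 4.2°.
Snell's law across each interface conserves sin θ / V, so sin θ_3 = V_3·sin θ₁/V₁.
sin θ_3 = 3.109 × sin 4.2° / 0.632 = 0.3603.
θ_3 = arcsin 0.3603 = 21.12°.

21.1°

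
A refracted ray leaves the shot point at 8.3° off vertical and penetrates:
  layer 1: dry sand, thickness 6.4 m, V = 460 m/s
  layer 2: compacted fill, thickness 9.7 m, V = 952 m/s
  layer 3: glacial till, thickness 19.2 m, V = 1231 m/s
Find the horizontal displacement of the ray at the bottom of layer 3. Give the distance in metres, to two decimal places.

12.01 m

Apply Snell's law at each interface; in layer i the horizontal offset is hᵢ·tan θᵢ.
Layer 1: θ = 8.30°; offset = 6.4·tan 8.30° = 0.9337 m.
Layer 2: sin θ = 952·sin 8.3°/460 = 0.2988, θ = 17.38°; offset = 9.7·tan 17.38° = 3.0366 m.
Layer 3: sin θ = 1231·sin 8.3°/460 = 0.3863, θ = 22.73°; offset = 19.2·tan 22.73° = 8.0414 m.
Total horizontal offset = 12.0117 m.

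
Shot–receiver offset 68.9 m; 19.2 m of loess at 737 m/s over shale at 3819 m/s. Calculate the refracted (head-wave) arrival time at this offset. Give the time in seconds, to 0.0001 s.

0.0692 s

t = x/V₂ + 2h·√(V₂²−V₁²)/(V₁V₂).
√(V₂²−V₁²) = √(3819²−737²) = 3747.2 m/s; delay term = 2·19.2·3747.2/(737·3819) = 0.05112 s.
t = 68.9/3819 + 0.05112 = 0.06917 s.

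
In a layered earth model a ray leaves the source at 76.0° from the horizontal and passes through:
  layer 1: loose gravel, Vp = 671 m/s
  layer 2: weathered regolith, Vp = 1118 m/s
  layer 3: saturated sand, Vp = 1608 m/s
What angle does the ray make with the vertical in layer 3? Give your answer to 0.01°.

From the normal: θ₁ = 90° − 76.0° = 14.0°.
Snell's law across each interface conserves sin θ / V, so sin θ_3 = V_3·sin θ₁/V₁.
sin θ_3 = 1608 × sin 14.0° / 671 = 0.5797.
θ_3 = 35.43° from the vertical.

35.43°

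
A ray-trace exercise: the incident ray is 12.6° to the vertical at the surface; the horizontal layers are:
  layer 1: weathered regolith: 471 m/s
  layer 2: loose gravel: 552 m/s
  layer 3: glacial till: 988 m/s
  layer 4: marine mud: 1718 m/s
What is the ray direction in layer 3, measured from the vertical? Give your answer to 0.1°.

Ray parameter p = sin 12.6° / 471 = 4.6315e-04 s/m.
sin θ_3 = p·V_3 = 4.6315e-04 × 988 = 0.4576.
θ_3 = arcsin 0.4576 = 27.23°.

27.2°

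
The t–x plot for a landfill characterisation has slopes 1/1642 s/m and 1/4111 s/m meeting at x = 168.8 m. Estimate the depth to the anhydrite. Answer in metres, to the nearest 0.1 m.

55.3 m

h = (x_cross/2)·√((V₂−V₁)/(V₂+V₁)).
(V₂−V₁)/(V₂+V₁) = (4111−1642)/(4111+1642) = 0.4292; √ = 0.6551.
h = (168.8/2)·0.6551 = 55.29 m.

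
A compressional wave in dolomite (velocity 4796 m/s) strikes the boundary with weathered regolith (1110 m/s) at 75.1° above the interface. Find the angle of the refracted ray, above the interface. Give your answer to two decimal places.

Angle from the normal: 90° − 75.1° = 14.9°.
sin θ₁/V₁ = sin θ₂/V₂ ⇒ sin θ₂ = 1110·sin 14.9°/4796 = 1110·0.2571/4796 = 0.0595.
θ₂ = arcsin 0.0595 = 3.41° from the normal.
From the interface: 90° − 3.41° = 86.59°.

86.59°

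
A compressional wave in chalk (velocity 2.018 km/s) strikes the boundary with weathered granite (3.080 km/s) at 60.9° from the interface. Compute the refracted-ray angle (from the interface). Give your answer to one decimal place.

42.1°

Convert to the normal: θ₁ = 90° − 60.9° = 29.1°.
sin θ₁/V₁ = sin θ₂/V₂ ⇒ sin θ₂ = 3.080·sin 29.1°/2.018 = 3.080·0.4863/2.018 = 0.7423.
θ₂ = arcsin 0.7423 = 47.93° from the normal.
From the interface: 90° − 47.93° = 42.07°.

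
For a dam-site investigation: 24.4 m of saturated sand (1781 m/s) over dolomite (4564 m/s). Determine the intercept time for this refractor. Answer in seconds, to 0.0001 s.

θ_c = arcsin(V₁/V₂) = arcsin(1781/4564) = 22.97°; cos θ_c = 0.9207.
tᵢ = 2h·cos θ_c / V₁ = 2·24.4·0.9207 / 1781 = 0.02523 s.

0.0252 s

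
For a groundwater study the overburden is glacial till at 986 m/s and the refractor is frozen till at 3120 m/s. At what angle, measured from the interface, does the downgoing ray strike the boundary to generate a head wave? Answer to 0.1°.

71.6°

Critical incidence: sin θ_c = V₁/V₂ = 986/3120 = 0.3160.
θ_c = arcsin 0.3160 = 18.42°.
Measured from the interface: 90° − 18.42° = 71.58°.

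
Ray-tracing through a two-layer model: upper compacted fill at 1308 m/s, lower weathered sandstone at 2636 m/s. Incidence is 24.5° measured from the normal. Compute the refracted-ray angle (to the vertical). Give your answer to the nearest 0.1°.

56.7°

sin θ₁/V₁ = sin θ₂/V₂ ⇒ sin θ₂ = 2636·sin 24.5°/1308 = 2636·0.4147/1308 = 0.8357.
θ₂ = sin⁻¹(0.8357) = 56.69° (from vertical).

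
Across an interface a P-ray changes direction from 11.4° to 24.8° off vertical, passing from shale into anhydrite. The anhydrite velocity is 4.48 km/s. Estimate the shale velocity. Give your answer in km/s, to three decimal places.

sin 11.4° = 0.1977; sin 24.8° = 0.4195.
V₁ = V₂·(sin θ₁/sin θ₂) = 4.48·(0.1977/0.4195) = 2.111 km/s.

2.111 km/s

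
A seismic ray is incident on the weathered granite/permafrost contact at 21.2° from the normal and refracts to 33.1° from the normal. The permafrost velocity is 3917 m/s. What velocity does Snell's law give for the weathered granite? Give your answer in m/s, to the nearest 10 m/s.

2590 m/s

sin 21.2° = 0.3616; sin 33.1° = 0.5461.
V₁ = V₂·(sin θ₁/sin θ₂) = 3917·(0.3616/0.5461) = 2593.81 m/s.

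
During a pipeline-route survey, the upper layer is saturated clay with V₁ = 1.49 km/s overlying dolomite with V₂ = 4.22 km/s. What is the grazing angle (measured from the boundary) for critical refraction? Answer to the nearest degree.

Critical incidence: sin θ_c = V₁/V₂ = 1.49/4.22 = 0.3531.
θ_c = arcsin 0.3531 = 20.68°.
Measured from the interface: 90° − 20.68° = 69.32°.

69°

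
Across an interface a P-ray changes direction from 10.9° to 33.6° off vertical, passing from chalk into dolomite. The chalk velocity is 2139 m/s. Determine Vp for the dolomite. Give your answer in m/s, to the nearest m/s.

Snell's law: sin 10.9°/V₁ = sin 33.6°/V₂.
V₂ = V₁·sin 33.6°/sin 10.9° = 2139 × 2.9265 = 6259.83 m/s.

6260 m/s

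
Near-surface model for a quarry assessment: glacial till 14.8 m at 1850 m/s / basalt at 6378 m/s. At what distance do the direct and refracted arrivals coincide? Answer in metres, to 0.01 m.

x_cross = 2h·√((V₂+V₁)/(V₂−V₁)).
(V₂+V₁)/(V₂−V₁) = (6378+1850)/(6378−1850) = 1.8171; √ = 1.3480.
x_cross = 2·14.8·1.3480 = 39.90 m.

39.90 m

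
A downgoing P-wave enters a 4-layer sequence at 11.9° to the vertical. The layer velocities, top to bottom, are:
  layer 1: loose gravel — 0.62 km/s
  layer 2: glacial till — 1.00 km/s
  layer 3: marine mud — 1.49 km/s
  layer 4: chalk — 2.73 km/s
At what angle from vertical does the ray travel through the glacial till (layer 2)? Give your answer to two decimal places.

Ray parameter p = sin 11.9° / 0.62 = 3.3259e-01 s/km.
sin θ_2 = p·V_2 = 3.3259e-01 × 1.00 = 0.3326.
θ_2 = 19.43° from the vertical.

19.43°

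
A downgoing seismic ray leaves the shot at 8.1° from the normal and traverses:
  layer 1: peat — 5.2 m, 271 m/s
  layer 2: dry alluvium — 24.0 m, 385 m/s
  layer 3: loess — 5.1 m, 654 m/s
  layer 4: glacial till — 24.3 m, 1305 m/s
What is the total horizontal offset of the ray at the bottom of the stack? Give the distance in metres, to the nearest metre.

30 m

p = sin θ₁/V₁ = sin 8.1°/271 = 5.1993e-04 s/m is conserved through the stack.
Layer 1: θ = 8.10°; offset = 5.2·tan 8.10° = 0.740 m.
Layer 2: sin θ = p·385 = 0.2002 → θ = 11.55°; offset = 24.0·tan 11.55° = 4.903 m.
Layer 3: sin θ = p·654 = 0.3400 → θ = 19.88°; offset = 5.1·tan 19.88° = 1.844 m.
Layer 4: sin θ = p·1305 = 0.6785 → θ = 42.73°; offset = 24.3·tan 42.73° = 22.445 m.
Summing the layer offsets gives 29.932 m.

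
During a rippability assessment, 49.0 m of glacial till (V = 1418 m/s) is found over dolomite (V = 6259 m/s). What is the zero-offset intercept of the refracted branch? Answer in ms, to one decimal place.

θ_c = arcsin(V₁/V₂) = arcsin(1418/6259) = 13.09°; cos θ_c = 0.9740.
tᵢ = 2h·cos θ_c / V₁ = 2·49.0·0.9740 / 1418 = 0.06731 s.

67.3 ms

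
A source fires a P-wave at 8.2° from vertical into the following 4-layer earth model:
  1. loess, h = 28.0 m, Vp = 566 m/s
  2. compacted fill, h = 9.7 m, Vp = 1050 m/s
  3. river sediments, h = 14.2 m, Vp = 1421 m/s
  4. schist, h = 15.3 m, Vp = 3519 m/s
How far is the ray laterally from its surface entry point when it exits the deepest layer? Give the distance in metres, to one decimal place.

41.5 m

Apply Snell's law at each interface; in layer i the horizontal offset is hᵢ·tan θᵢ.
Layer 1: θ = 8.20°; offset = 28.0·tan 8.20° = 4.035 m.
Layer 2: sin θ = 1050·sin 8.2°/566 = 0.2646, θ = 15.34°; offset = 9.7·tan 15.34° = 2.661 m.
Layer 3: sin θ = 1421·sin 8.2°/566 = 0.3581, θ = 20.98°; offset = 14.2·tan 20.98° = 5.446 m.
Layer 4: sin θ = 3519·sin 8.2°/566 = 0.8868, θ = 62.47°; offset = 15.3·tan 62.47° = 29.353 m.
Summing the layer offsets gives 41.496 m.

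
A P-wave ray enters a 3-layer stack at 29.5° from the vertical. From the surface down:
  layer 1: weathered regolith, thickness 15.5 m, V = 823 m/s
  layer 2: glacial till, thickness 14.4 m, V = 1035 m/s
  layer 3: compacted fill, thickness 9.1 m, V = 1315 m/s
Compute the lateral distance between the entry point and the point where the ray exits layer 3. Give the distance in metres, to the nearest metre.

32 m

Apply Snell's law at each interface; in layer i the horizontal offset is hᵢ·tan θᵢ.
Layer 1: θ = 29.50°; offset = 15.5·tan 29.50° = 8.769 m.
Layer 2: sin θ = 1035·sin 29.5°/823 = 0.6193, θ = 38.26°; offset = 14.4·tan 38.26° = 11.357 m.
Layer 3: sin θ = 1315·sin 29.5°/823 = 0.7868, θ = 51.89°; offset = 9.1·tan 51.89° = 11.600 m.
Σ offsets = 31.727 m.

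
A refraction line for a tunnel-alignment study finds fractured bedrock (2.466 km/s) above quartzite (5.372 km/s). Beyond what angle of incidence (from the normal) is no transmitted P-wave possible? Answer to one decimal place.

27.3°

Critical incidence: sin θ_c = V₁/V₂ = 2.466/5.372 = 0.4590.
θ_c = arcsin 0.4590 = 27.33°.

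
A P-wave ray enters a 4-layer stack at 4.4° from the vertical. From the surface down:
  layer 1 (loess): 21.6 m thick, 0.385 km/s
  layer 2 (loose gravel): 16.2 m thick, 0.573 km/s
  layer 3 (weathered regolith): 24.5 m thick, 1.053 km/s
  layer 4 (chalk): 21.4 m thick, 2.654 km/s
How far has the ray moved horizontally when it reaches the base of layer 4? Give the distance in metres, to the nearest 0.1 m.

22.1 m

Ray parameter p = sin 4.4° / 0.385 km/s = 1.9927e-01 s/km.
Layer 1: θ = 4.40°; offset = 21.6·tan 4.40° = 1.662 m.
Layer 2: sin θ = p·0.573 = 0.1142 → θ = 6.56°; offset = 16.2·tan 6.56° = 1.862 m.
Layer 3: sin θ = p·1.053 = 0.2098 → θ = 12.11°; offset = 24.5·tan 12.11° = 5.258 m.
Layer 4: sin θ = p·2.654 = 0.5289 → θ = 31.93°; offset = 21.4·tan 31.93° = 13.335 m.
Σ offsets = 22.117 m.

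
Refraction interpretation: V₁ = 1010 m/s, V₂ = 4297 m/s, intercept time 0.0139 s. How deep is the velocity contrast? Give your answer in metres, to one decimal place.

h = tᵢ·V₁·V₂ / (2·√(V₂²−V₁²)).
√(V₂²−V₁²) = √(4297² − 1010²) = 4176.6 m/s.
h = 0.0139 s × 1010 × 4297 / (2 × 4176.6) = 7.22 m.

7.2 m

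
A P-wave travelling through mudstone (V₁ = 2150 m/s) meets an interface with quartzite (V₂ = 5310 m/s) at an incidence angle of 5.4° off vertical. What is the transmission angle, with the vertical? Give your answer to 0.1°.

13.4°

Snell's law: sin θ₂ = (V₂/V₁)·sin θ₁ = (5310/2150)·sin 5.4° = 0.2324.
θ₂ = arcsin 0.2324 = 13.44° from the normal.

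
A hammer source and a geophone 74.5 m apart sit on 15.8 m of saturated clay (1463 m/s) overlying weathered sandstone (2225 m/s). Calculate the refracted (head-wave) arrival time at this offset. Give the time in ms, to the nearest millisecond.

50 ms

t = x/V₂ + 2h·√(V₂²−V₁²)/(V₁V₂).
√(V₂²−V₁²) = √(2225²−1463²) = 1676.4 m/s; delay term = 2·15.8·1676.4/(1463·2225) = 0.01627 s.
t = 74.5/2225 + 0.01627 = 0.04976 s.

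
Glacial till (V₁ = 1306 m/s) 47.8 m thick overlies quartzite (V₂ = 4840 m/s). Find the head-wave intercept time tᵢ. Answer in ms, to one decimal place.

70.5 ms

θ_c = arcsin(V₁/V₂) = arcsin(1306/4840) = 15.65°; cos θ_c = 0.9629.
tᵢ = 2h·cos θ_c / V₁ = 2·47.8·0.9629 / 1306 = 0.07049 s.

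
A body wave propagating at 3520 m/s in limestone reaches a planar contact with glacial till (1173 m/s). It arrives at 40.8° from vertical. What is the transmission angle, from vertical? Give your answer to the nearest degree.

sin θ₁/V₁ = sin θ₂/V₂ ⇒ sin θ₂ = 1173·sin 40.8°/3520 = 1173·0.6534/3520 = 0.2177.
θ₂ = arcsin 0.2177 = 12.58° from the normal.

13°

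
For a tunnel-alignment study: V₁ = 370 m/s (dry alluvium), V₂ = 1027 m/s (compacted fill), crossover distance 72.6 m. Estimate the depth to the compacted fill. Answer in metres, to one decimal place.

x_cross = 2h·√((V₂+V₁)/(V₂−V₁)) → h = x_cross / (2·√((V₂+V₁)/(V₂−V₁))).
√((V₂+V₁)/(V₂−V₁)) = √((1027+370)/(1027−370)) = 1.4582.
h = 72.6 / (2·1.4582) = 24.89 m.

24.9 m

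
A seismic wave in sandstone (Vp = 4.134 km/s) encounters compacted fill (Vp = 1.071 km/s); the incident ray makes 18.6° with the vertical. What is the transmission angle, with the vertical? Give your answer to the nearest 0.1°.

sin θ₁/V₁ = sin θ₂/V₂ ⇒ sin θ₂ = 1.071·sin 18.6°/4.134 = 1.071·0.3190/4.134 = 0.0826.
θ₂ = arcsin 0.0826 = 4.74° from the normal.

4.7°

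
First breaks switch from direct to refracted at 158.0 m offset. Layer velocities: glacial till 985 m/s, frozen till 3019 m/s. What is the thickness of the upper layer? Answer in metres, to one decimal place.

h = (x_cross/2)·√((V₂−V₁)/(V₂+V₁)).
(V₂−V₁)/(V₂+V₁) = (3019−985)/(3019+985) = 0.5080; √ = 0.7127.
h = (158.0/2)·0.7127 = 56.31 m.

56.3 m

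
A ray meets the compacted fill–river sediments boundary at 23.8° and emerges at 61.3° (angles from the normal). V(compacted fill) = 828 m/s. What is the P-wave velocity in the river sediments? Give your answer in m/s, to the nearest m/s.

sin 23.8° = 0.4035; sin 61.3° = 0.8771.
V₂ = V₁·(sin θ₂/sin θ₁) = 828·(0.8771/0.4035) = 1799.74 m/s.

1800 m/s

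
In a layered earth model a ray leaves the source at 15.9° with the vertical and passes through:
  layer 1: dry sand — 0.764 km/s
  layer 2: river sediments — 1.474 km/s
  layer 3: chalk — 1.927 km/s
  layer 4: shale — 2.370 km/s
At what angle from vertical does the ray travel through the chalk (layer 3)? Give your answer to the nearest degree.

Ray parameter p = sin 15.9° / 0.764 = 3.5859e-01 s/km.
sin θ_3 = p·V_3 = 3.5859e-01 × 1.927 = 0.6910.
θ_3 = arcsin 0.6910 = 43.71°.

44°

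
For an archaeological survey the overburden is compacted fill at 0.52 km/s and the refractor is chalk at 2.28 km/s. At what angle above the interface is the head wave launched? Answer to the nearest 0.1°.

76.8°

Critical incidence: sin θ_c = V₁/V₂ = 0.52/2.28 = 0.2281.
θ_c = arcsin 0.2281 = 13.18°.
Measured from the interface: 90° − 13.18° = 76.82°.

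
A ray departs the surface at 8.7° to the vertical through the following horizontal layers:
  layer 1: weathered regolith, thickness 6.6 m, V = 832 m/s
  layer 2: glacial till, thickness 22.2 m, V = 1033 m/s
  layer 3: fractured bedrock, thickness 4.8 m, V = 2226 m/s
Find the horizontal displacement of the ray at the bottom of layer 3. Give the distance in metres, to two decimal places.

7.38 m

Apply Snell's law at each interface; in layer i the horizontal offset is hᵢ·tan θᵢ.
Layer 1: θ = 8.70°; offset = 6.6·tan 8.70° = 1.0099 m.
Layer 2: sin θ = 1033·sin 8.7°/832 = 0.1878, θ = 10.82°; offset = 22.2·tan 10.82° = 4.2448 m.
Layer 3: sin θ = 2226·sin 8.7°/832 = 0.4047, θ = 23.87°; offset = 4.8·tan 23.87° = 2.1243 m.
Total horizontal offset = 7.3790 m.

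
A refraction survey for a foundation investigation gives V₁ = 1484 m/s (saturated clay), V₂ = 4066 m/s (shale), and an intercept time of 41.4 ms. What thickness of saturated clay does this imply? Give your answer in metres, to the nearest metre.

h = tᵢ·V₁·V₂ / (2·√(V₂²−V₁²)).
√(V₂²−V₁²) = √(4066² − 1484²) = 3785.5 m/s.
h = 0.0414 s × 1484 × 4066 / (2 × 3785.5) = 32.99 m.

33 m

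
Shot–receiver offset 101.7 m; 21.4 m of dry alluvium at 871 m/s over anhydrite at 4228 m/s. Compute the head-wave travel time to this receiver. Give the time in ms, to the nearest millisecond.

72 ms

t = x/V₂ + 2h·√(V₂²−V₁²)/(V₁V₂).
√(V₂²−V₁²) = √(4228²−871²) = 4137.3 m/s; delay term = 2·21.4·4137.3/(871·4228) = 0.04808 s.
t = 101.7/4228 + 0.04808 = 0.07214 s.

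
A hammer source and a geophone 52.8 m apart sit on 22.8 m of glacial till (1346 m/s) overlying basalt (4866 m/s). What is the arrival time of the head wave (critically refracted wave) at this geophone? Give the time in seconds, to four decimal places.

t = x/V₂ + 2h·√(V₂²−V₁²)/(V₁V₂).
√(V₂²−V₁²) = √(4866²−1346²) = 4676.1 m/s; delay term = 2·22.8·4676.1/(1346·4866) = 0.03256 s.
t = 52.8/4866 + 0.03256 = 0.04341 s.

0.0434 s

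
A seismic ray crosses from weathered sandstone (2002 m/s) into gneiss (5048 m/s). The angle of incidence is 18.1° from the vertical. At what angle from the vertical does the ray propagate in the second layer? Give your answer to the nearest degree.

sin θ₁/V₁ = sin θ₂/V₂ ⇒ sin θ₂ = 5048·sin 18.1°/2002 = 5048·0.3107/2002 = 0.7834.
θ₂ = sin⁻¹(0.7834) = 51.57° (from vertical).

52°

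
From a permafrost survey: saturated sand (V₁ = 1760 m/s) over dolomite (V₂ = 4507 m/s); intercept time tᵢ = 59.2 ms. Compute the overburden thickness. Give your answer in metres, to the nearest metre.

57 m

h = tᵢ·V₁·V₂ / (2·√(V₂²−V₁²)).
√(V₂²−V₁²) = √(4507² − 1760²) = 4149.2 m/s.
h = 0.0592 s × 1760 × 4507 / (2 × 4149.2) = 56.59 m.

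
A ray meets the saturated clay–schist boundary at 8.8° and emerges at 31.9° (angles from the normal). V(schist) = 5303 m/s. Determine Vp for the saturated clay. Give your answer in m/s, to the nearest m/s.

Snell's law: sin 8.8°/V₁ = sin 31.9°/V₂.
V₁ = V₂·sin 8.8°/sin 31.9° = 5303 × 0.2895 = 1535.25 m/s.

1535 m/s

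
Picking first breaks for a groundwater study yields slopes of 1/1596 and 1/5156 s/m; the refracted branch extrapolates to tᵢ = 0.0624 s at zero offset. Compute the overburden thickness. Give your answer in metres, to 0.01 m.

52.37 m

θ_c = arcsin(1596/5156) = 18.03°; cos θ_c = 0.9509.
tᵢ = 2h cos θ_c/V₁ ⇒ h = tᵢ·V₁/(2 cos θ_c) = 0.0624·1596/(2·0.9509) = 52.37 m.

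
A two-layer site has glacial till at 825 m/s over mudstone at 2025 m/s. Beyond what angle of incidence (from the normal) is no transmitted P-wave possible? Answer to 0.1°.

24.0°

At critical incidence the refracted ray runs along the interface (θ₂ = 90°), so sin θ_c = V₁/V₂.
θ_c = arcsin(825/2025) = arcsin 0.4074 = 24.04°.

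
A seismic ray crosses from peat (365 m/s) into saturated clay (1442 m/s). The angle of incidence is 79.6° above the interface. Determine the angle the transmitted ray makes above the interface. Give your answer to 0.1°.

Angle from the normal: 90° − 79.6° = 10.4°.
sin θ₁/V₁ = sin θ₂/V₂ ⇒ sin θ₂ = 1442·sin 10.4°/365 = 1442·0.1805/365 = 0.7132.
θ₂ = sin⁻¹(0.7132) = 45.49° (from vertical).
From the interface: 90° − 45.49° = 44.51°.

44.5°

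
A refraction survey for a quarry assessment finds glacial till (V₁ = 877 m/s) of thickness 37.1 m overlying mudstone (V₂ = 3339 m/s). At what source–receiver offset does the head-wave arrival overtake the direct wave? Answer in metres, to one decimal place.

x_cross = 2h·√((V₂+V₁)/(V₂−V₁)).
(V₂+V₁)/(V₂−V₁) = (3339+877)/(3339−877) = 1.7124; √ = 1.3086.
x_cross = 2·37.1·1.3086 = 97.10 m.

97.1 m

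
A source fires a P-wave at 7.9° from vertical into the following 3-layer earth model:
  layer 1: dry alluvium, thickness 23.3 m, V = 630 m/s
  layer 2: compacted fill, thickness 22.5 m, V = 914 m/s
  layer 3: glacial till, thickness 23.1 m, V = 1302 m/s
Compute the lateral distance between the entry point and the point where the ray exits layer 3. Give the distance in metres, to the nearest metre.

Apply Snell's law at each interface; in layer i the horizontal offset is hᵢ·tan θᵢ.
Layer 1: θ = 7.90°; offset = 23.3·tan 7.90° = 3.233 m.
Layer 2: sin θ = 914·sin 7.9°/630 = 0.1994, θ = 11.50°; offset = 22.5·tan 11.50° = 4.579 m.
Layer 3: sin θ = 1302·sin 7.9°/630 = 0.2841, θ = 16.50°; offset = 23.1·tan 16.50° = 6.843 m.
Total horizontal offset = 14.655 m.

15 m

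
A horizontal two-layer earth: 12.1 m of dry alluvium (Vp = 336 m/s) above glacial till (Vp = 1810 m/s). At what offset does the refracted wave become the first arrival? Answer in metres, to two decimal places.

29.20 m

θ_c = arcsin(336/1810) = 10.70°, so cos θ_c = 0.9826 and tᵢ = 2h cos θ_c/V₁ = 0.0708 s.
At crossover x/V₁ = x/V₂ + tᵢ ⇒ x = tᵢ/(1/V₁ − 1/V₂) = 0.07077/(2.9762e-03 − 5.5249e-04) = 29.20 m.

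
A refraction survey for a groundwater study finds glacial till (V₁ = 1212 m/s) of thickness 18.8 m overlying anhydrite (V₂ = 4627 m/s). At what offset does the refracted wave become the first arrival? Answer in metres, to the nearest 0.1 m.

49.2 m

θ_c = arcsin(1212/4627) = 15.19°, so cos θ_c = 0.9651 and tᵢ = 2h cos θ_c/V₁ = 0.0299 s.
At crossover x/V₁ = x/V₂ + tᵢ ⇒ x = tᵢ/(1/V₁ − 1/V₂) = 0.02994/(8.2508e-04 − 2.1612e-04) = 49.17 m.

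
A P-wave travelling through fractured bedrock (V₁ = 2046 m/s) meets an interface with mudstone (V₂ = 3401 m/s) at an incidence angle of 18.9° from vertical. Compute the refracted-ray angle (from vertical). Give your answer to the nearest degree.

Snell's law: sin θ₂ = (V₂/V₁)·sin θ₁ = (3401/2046)·sin 18.9° = 0.5384.
θ₂ = arcsin 0.5384 = 32.58° from the normal.

33°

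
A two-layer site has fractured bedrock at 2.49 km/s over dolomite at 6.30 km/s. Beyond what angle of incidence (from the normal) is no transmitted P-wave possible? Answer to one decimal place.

Critical incidence: sin θ_c = V₁/V₂ = 2.49/6.30 = 0.3952.
θ_c = arcsin 0.3952 = 23.28°.

23.3°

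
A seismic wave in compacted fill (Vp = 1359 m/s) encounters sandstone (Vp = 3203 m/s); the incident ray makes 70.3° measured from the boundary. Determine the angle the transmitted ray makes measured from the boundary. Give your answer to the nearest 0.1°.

37.4°

Convert to the normal: θ₁ = 90° − 70.3° = 19.7°.
Snell's law: sin θ₂ = (V₂/V₁)·sin θ₁ = (3203/1359)·sin 19.7° = 0.7945.
θ₂ = sin⁻¹(0.7945) = 52.61° (from vertical).
From the interface: 90° − 52.61° = 37.39°.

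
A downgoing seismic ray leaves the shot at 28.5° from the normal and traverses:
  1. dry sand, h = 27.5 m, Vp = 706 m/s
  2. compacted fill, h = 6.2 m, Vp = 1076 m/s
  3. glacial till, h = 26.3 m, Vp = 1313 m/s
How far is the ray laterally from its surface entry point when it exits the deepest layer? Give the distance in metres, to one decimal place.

72.1 m

Apply Snell's law at each interface; in layer i the horizontal offset is hᵢ·tan θᵢ.
Layer 1: θ = 28.50°; offset = 27.5·tan 28.50° = 14.931 m.
Layer 2: sin θ = 1076·sin 28.5°/706 = 0.7272, θ = 46.65°; offset = 6.2·tan 46.65° = 6.569 m.
Layer 3: sin θ = 1313·sin 28.5°/706 = 0.8874, θ = 62.55°; offset = 26.3·tan 62.55° = 50.628 m.
Summing the layer offsets gives 72.128 m.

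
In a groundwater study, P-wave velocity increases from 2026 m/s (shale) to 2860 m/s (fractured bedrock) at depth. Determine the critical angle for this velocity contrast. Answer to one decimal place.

Critical incidence: sin θ_c = V₁/V₂ = 2026/2860 = 0.7084.
θ_c = arcsin 0.7084 = 45.10°.

45.1°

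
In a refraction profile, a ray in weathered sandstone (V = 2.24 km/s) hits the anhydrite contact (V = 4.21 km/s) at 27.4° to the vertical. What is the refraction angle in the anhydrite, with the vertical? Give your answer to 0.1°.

Snell's law: sin θ₂ = (V₂/V₁)·sin θ₁ = (4.21/2.24)·sin 27.4° = 0.8649.
θ₂ = sin⁻¹(0.8649) = 59.87° (from vertical).

59.9°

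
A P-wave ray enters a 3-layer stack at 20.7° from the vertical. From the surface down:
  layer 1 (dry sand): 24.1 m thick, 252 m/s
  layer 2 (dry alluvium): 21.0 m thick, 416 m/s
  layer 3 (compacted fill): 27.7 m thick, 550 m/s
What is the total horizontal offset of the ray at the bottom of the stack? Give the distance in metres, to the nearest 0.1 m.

Apply Snell's law at each interface; in layer i the horizontal offset is hᵢ·tan θᵢ.
Layer 1: θ = 20.70°; offset = 24.1·tan 20.70° = 9.107 m.
Layer 2: sin θ = 416·sin 20.7°/252 = 0.5835, θ = 35.70°; offset = 21.0·tan 35.70° = 15.089 m.
Layer 3: sin θ = 550·sin 20.7°/252 = 0.7715, θ = 50.49°; offset = 27.7·tan 50.49° = 33.586 m.
Summing the layer offsets gives 57.782 m.

57.8 m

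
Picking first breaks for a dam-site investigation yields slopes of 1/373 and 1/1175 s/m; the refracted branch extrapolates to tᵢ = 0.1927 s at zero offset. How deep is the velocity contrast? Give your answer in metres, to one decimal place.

37.9 m

θ_c = arcsin(373/1175) = 18.51°; cos θ_c = 0.9483.
tᵢ = 2h cos θ_c/V₁ ⇒ h = tᵢ·V₁/(2 cos θ_c) = 0.1927·373/(2·0.9483) = 37.90 m.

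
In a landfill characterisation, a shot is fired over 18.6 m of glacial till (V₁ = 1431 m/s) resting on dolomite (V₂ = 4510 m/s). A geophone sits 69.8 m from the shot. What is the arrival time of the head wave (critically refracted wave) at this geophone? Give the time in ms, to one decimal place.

40.1 ms

t = x/V₂ + 2h·√(V₂²−V₁²)/(V₁V₂).
√(V₂²−V₁²) = √(4510²−1431²) = 4277.0 m/s; delay term = 2·18.6·4277.0/(1431·4510) = 0.02465 s.
t = 69.8/4510 + 0.02465 = 0.04013 s.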